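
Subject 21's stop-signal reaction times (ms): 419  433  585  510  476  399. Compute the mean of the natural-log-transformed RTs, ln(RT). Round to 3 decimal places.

6.145

ln(RT): 6.0379, 6.0707, 6.3716, 6.2344, 6.1654, 5.9890
Σ ln(RT) = 36.8690
Mean = 36.8690/6 = 6.14484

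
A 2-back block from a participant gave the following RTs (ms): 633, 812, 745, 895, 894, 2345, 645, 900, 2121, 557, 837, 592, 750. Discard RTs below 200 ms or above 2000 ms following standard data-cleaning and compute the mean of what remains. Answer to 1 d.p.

Excluded: 2121, 2345
Retained (n=11): Σ = 8260
Mean = 8260/11 = 750.9091

750.9 ms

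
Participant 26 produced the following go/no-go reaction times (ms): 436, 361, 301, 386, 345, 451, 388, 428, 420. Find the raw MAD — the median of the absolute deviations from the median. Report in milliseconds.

40 ms

Sorted: 301, 345, 361, 386, 388, 420, 428, 436, 451 → median = 388
|x − 388|: 48, 27, 87, 2, 43, 63, 0, 40, 32
Sorted deviations: 0, 2, 27, 32, 40, 43, 48, 63, 87 → MAD = 40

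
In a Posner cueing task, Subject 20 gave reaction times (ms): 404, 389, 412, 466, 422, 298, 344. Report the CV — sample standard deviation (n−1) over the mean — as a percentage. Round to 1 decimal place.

14.0%

n = 7, Σ = 2735, M = 390.7143
Σ(x−M)² = 18057.429; s = √(18057.429/6) = 54.8596
CV = 54.8596 / 390.7143 = 0.14041 = 14.041%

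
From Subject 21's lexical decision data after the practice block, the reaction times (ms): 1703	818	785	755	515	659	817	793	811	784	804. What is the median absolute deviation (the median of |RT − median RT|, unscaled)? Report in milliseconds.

24 ms

Sorted: 515, 659, 755, 784, 785, 793, 804, 811, 817, 818, 1703 → median = 793
|x − 793|: 910, 25, 8, 38, 278, 134, 24, 0, 18, 9, 11
Sorted deviations: 0, 8, 9, 11, 18, 24, 25, 38, 134, 278, 910 → MAD = 24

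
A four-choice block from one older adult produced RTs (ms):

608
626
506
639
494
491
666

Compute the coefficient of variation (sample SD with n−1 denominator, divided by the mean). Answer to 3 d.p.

0.132

n = 7, Σ = 4030, M = 575.7143
Σ(x−M)² = 34441.429; s = √(34441.429/6) = 75.7644
CV = 75.7644 / 575.7143 = 0.13160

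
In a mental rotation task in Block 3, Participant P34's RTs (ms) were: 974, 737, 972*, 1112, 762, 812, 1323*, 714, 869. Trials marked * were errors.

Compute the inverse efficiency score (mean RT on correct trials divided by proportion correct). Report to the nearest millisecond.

1098 ms

Correct trials (n=7): 974, 737, 1112, 762, 812, 714, 869
Mean correct RT = 5980/7 = 854.2857 ms
Proportion correct = 7/9
IES = 854.2857 / (7/9) = 1098.367 ms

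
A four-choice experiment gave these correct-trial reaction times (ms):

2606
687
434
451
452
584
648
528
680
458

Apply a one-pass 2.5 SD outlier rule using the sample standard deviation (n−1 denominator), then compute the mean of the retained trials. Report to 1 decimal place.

546.9 ms

n = 10, ΣRT = 7528, M = 752.800
Σ(x−M)² = 3904095.60; s = √(3904095.60/9) = 658.626
Cutoffs: 752.800 ± 2.5·658.626 → [-893.8, 2399.4]
Outside: 2606 → excluded.
Retained (n=9): Σ = 4922, mean = 4922/9 = 546.889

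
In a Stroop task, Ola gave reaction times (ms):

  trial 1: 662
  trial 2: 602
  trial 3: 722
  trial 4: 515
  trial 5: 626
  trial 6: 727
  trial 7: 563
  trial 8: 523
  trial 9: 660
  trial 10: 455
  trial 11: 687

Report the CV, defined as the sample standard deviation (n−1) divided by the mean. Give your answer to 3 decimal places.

0.146

n = 11, Σ = 6742, M = 612.9091
Σ(x−M)² = 80420.909; s = √(80420.909/10) = 89.6777
CV = 89.6777 / 612.9091 = 0.14631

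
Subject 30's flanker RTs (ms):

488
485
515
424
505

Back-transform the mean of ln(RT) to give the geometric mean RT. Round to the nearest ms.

482 ms

ln(RT): 6.1903, 6.1841, 6.2442, 6.0497, 6.2246
Mean ln(RT) = 30.8929/5 = 6.17858
Geometric mean = exp(6.17858) = 482.31 ms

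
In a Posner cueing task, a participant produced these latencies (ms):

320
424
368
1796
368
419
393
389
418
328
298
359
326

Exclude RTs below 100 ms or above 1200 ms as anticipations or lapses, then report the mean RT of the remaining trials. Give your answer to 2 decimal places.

367.50 ms

Excluded: 1796
Retained (n=12): Σ = 4410
Mean = 4410/12 = 367.5000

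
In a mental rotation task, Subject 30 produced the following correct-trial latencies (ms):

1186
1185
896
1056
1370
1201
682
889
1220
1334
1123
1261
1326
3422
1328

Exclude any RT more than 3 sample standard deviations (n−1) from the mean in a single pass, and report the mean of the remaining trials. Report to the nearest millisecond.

1147 ms

n = 15, ΣRT = 19479, M = 1298.600
Σ(x−M)² = 5359239.60; s = √(5359239.60/14) = 618.711
Cutoffs: 1298.600 ± 3·618.711 → [-557.5, 3154.7]
Outside: 3422 → excluded.
Retained (n=14): Σ = 16057, mean = 16057/14 = 1146.929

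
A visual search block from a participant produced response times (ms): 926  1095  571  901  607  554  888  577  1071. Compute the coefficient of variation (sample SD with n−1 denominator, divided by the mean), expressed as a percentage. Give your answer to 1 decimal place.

27.8%

n = 9, Σ = 7190, M = 798.8889
Σ(x−M)² = 394210.889; s = √(394210.889/8) = 221.9828
CV = 221.9828 / 798.8889 = 0.27786 = 27.786%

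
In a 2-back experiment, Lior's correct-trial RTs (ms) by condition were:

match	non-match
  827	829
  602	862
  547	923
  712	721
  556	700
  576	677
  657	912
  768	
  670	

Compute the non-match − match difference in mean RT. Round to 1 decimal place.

146.2 ms

M(match) = 5915/9 = 657.222
M(non-match) = 5624/7 = 803.429
Difference = 803.429 − 657.222 = 146.206 ms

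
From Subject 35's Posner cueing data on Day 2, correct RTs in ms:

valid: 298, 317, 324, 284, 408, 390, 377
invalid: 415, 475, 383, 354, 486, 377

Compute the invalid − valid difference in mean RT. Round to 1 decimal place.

M(valid) = 2398/7 = 342.571
M(invalid) = 2490/6 = 415.000
Difference = 415.000 − 342.571 = 72.429 ms

72.4 ms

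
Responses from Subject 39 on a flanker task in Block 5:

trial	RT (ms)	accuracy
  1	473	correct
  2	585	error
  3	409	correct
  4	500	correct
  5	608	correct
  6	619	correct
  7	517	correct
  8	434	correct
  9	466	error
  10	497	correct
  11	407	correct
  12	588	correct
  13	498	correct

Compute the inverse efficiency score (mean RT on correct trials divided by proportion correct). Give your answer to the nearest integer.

Correct trials (n=11): 473, 409, 500, 608, 619, 517, 434, 497, 407, 588, 498
Mean correct RT = 5550/11 = 504.5455 ms
Proportion correct = 11/13
IES = 504.5455 / (11/13) = 596.281 ms

596 ms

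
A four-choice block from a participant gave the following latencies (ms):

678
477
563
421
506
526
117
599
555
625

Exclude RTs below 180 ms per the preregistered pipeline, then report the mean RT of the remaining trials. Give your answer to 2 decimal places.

550.00 ms

Excluded: 117
Retained (n=9): Σ = 4950
Mean = 4950/9 = 550.0000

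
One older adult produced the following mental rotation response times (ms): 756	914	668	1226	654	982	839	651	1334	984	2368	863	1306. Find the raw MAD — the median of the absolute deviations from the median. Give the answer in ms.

246 ms

Sorted: 651, 654, 668, 756, 839, 863, 914, 982, 984, 1226, 1306, 1334, 2368 → median = 914
|x − 914|: 158, 0, 246, 312, 260, 68, 75, 263, 420, 70, 1454, 51, 392
Sorted deviations: 0, 51, 68, 70, 75, 158, 246, 260, 263, 312, 392, 420, 1454 → MAD = 246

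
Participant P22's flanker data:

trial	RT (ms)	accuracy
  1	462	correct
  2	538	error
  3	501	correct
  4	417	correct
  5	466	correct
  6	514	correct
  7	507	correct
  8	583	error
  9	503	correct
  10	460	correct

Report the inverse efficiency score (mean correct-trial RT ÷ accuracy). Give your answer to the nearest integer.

598 ms

Correct trials (n=8): 462, 501, 417, 466, 514, 507, 503, 460
Mean correct RT = 3830/8 = 478.7500 ms
Proportion correct = 8/10
IES = 478.7500 / (8/10) = 598.438 ms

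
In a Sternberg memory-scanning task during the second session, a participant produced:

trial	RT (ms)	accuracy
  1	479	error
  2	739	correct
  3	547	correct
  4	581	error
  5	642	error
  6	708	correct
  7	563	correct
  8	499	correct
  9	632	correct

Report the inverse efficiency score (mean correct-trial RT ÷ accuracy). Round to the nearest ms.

Correct trials (n=6): 739, 547, 708, 563, 499, 632
Mean correct RT = 3688/6 = 614.6667 ms
Proportion correct = 6/9
IES = 614.6667 / (6/9) = 922.000 ms

922 ms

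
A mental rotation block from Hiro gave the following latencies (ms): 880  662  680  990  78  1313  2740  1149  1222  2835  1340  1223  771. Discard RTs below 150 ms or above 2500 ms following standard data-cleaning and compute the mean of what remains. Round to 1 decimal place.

Excluded: 78, 2740, 2835
Retained (n=10): Σ = 10230
Mean = 10230/10 = 1023.0000

1023.0 ms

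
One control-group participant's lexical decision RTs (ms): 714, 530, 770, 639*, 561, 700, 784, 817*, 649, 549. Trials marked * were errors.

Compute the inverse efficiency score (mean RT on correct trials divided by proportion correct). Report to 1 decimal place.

821.4 ms

Correct trials (n=8): 714, 530, 770, 561, 700, 784, 649, 549
Mean correct RT = 5257/8 = 657.1250 ms
Proportion correct = 8/10
IES = 657.1250 / (8/10) = 821.406 ms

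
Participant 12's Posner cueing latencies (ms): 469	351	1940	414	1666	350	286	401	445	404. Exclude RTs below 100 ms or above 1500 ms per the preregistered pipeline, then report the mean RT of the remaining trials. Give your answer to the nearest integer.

390 ms

Excluded: 1666, 1940
Retained (n=8): Σ = 3120
Mean = 3120/8 = 390.0000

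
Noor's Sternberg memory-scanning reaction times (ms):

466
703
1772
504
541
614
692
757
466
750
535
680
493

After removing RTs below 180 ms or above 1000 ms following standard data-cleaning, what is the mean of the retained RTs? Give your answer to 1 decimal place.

Excluded: 1772
Retained (n=12): Σ = 7201
Mean = 7201/12 = 600.0833

600.1 ms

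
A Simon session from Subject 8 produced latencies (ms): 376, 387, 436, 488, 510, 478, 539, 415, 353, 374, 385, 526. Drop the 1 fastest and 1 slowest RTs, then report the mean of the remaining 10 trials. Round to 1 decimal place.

Sorted: 353, 374, 376, 385, 387, 415, 436, 478, 488, 510, 526, 539
Drop lowest 1 (353) and highest 1 (539)
Remaining (n=10): Σ = 4375, mean = 4375/10 = 437.500

437.5 ms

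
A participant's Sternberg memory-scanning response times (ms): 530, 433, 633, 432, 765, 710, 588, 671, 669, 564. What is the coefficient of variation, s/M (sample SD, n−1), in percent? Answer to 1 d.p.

18.7%

n = 10, Σ = 5995, M = 599.5000
Σ(x−M)² = 112666.500; s = √(112666.500/9) = 111.8861
CV = 111.8861 / 599.5000 = 0.18663 = 18.663%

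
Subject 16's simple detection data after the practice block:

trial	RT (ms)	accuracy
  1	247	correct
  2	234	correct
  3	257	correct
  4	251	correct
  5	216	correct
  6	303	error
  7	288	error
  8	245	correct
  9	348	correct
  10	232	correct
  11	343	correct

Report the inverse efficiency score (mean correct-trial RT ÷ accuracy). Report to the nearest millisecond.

322 ms

Correct trials (n=9): 247, 234, 257, 251, 216, 245, 348, 232, 343
Mean correct RT = 2373/9 = 263.6667 ms
Proportion correct = 9/11
IES = 263.6667 / (9/11) = 322.259 ms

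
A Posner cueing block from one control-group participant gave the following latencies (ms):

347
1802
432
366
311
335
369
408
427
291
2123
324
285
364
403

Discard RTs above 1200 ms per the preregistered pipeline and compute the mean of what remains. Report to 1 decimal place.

358.6 ms

Excluded: 1802, 2123
Retained (n=13): Σ = 4662
Mean = 4662/13 = 358.6154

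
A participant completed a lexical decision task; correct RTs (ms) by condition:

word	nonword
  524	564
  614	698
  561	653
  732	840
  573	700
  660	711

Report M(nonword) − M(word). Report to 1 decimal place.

83.7 ms

M(word) = 3664/6 = 610.667
M(nonword) = 4166/6 = 694.333
Difference = 694.333 − 610.667 = 83.667 ms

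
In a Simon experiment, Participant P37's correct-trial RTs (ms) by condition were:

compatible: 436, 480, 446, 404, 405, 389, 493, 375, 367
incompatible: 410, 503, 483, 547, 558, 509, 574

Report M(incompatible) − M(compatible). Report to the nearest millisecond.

M(compatible) = 3795/9 = 421.667
M(incompatible) = 3584/7 = 512.000
Difference = 512.000 − 421.667 = 90.333 ms

90 ms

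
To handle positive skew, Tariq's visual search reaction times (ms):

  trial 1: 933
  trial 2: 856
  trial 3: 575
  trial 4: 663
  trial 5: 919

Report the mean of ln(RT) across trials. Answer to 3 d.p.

ln(RT): 6.8384, 6.7523, 6.3544, 6.4968, 6.8233
Σ ln(RT) = 33.2651
Mean = 33.2651/5 = 6.65302

6.653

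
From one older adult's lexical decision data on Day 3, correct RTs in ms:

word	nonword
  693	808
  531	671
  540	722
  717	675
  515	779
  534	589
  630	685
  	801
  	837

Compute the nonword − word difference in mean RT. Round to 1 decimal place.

135.4 ms

M(word) = 4160/7 = 594.286
M(nonword) = 6567/9 = 729.667
Difference = 729.667 − 594.286 = 135.381 ms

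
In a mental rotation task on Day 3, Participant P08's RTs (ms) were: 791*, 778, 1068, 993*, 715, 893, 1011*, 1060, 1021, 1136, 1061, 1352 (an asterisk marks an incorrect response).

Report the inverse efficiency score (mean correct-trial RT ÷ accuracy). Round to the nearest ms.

1346 ms

Correct trials (n=9): 778, 1068, 715, 893, 1060, 1021, 1136, 1061, 1352
Mean correct RT = 9084/9 = 1009.3333 ms
Proportion correct = 9/12
IES = 1009.3333 / (9/12) = 1345.778 ms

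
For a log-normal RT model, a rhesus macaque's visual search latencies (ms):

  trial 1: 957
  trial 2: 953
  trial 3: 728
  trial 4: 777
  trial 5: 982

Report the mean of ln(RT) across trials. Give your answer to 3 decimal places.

ln(RT): 6.8638, 6.8596, 6.5903, 6.6554, 6.8896
Σ ln(RT) = 33.8588
Mean = 33.8588/5 = 6.77175

6.772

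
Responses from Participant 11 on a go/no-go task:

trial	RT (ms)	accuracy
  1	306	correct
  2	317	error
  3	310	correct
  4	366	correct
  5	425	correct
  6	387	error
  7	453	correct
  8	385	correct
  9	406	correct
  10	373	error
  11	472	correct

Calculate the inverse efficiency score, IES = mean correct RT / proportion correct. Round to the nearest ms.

537 ms

Correct trials (n=8): 306, 310, 366, 425, 453, 385, 406, 472
Mean correct RT = 3123/8 = 390.3750 ms
Proportion correct = 8/11
IES = 390.3750 / (8/11) = 536.766 ms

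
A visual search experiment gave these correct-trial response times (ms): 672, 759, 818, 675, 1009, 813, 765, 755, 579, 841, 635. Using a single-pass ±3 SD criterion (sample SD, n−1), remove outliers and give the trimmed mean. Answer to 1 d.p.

756.5 ms

n = 11, ΣRT = 8321, M = 756.455
Σ(x−M)² = 138002.73; s = √(138002.73/10) = 117.475
Cutoffs: 756.455 ± 3·117.475 → [404.0, 1108.9]
No RTs fall outside the cutoffs; all 11 retained. Mean = 8321/11 = 756.455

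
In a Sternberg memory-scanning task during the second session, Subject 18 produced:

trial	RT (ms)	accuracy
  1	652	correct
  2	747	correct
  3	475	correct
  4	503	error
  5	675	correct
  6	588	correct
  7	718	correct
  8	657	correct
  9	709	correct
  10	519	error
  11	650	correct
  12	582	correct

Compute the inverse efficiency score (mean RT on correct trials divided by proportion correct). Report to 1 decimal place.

Correct trials (n=10): 652, 747, 475, 675, 588, 718, 657, 709, 650, 582
Mean correct RT = 6453/10 = 645.3000 ms
Proportion correct = 10/12
IES = 645.3000 / (10/12) = 774.360 ms

774.4 ms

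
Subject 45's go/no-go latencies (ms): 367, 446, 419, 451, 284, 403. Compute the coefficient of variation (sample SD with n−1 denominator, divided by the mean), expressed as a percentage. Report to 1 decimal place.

n = 6, Σ = 2370, M = 395.0000
Σ(x−M)² = 19482.000; s = √(19482.000/5) = 62.4212
CV = 62.4212 / 395.0000 = 0.15803 = 15.803%

15.8%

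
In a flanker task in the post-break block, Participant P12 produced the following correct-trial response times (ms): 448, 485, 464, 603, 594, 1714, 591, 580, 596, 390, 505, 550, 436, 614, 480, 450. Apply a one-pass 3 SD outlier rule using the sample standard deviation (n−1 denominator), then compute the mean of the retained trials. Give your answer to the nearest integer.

519 ms

n = 16, ΣRT = 9500, M = 593.750
Σ(x−M)² = 1415355.00; s = √(1415355.00/15) = 307.176
Cutoffs: 593.750 ± 3·307.176 → [-327.8, 1515.3]
Outside: 1714 → excluded.
Retained (n=15): Σ = 7786, mean = 7786/15 = 519.067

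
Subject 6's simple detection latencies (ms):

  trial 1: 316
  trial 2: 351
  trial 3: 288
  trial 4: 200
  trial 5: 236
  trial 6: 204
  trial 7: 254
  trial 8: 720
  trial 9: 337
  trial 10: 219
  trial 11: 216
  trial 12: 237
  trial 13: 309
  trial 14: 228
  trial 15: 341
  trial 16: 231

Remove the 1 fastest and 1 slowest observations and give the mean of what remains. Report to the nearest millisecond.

Sorted: 200, 204, 216, 219, 228, 231, 236, 237, 254, 288, 309, 316, 337, 341, 351, 720
Drop lowest 1 (200) and highest 1 (720)
Remaining (n=14): Σ = 3767, mean = 3767/14 = 269.071

269 ms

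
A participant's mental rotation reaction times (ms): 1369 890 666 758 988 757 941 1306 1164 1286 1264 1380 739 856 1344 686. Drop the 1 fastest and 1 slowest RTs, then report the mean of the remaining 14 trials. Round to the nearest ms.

Sorted: 666, 686, 739, 757, 758, 856, 890, 941, 988, 1164, 1264, 1286, 1306, 1344, 1369, 1380
Drop lowest 1 (666) and highest 1 (1380)
Remaining (n=14): Σ = 14348, mean = 14348/14 = 1024.857

1025 ms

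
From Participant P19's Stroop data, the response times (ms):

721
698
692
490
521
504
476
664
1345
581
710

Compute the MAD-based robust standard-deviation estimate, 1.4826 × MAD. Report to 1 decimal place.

Sorted: 476, 490, 504, 521, 581, 664, 692, 698, 710, 721, 1345 → median = 664
|x − 664| sorted: 0, 28, 34, 46, 57, 83, 143, 160, 174, 188, 681 → MAD = 83
Robust SD ≈ 1.4826 × 83 = 123.056

123.1 ms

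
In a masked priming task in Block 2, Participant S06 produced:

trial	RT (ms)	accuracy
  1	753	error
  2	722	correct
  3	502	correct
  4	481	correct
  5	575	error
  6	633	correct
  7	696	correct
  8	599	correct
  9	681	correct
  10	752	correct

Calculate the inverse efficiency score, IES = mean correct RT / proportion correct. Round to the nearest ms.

Correct trials (n=8): 722, 502, 481, 633, 696, 599, 681, 752
Mean correct RT = 5066/8 = 633.2500 ms
Proportion correct = 8/10
IES = 633.2500 / (8/10) = 791.562 ms

792 ms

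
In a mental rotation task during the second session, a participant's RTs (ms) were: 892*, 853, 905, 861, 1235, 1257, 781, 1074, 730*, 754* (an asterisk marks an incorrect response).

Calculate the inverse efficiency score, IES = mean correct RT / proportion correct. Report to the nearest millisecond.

Correct trials (n=7): 853, 905, 861, 1235, 1257, 781, 1074
Mean correct RT = 6966/7 = 995.1429 ms
Proportion correct = 7/10
IES = 995.1429 / (7/10) = 1421.633 ms

1422 ms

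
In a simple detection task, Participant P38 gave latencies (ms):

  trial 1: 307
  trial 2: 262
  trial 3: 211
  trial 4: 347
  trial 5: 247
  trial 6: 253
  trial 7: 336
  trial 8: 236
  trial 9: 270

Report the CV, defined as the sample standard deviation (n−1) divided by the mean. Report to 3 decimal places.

0.168

n = 9, Σ = 2469, M = 274.3333
Σ(x−M)² = 17004.000; s = √(17004.000/8) = 46.1031
CV = 46.1031 / 274.3333 = 0.16806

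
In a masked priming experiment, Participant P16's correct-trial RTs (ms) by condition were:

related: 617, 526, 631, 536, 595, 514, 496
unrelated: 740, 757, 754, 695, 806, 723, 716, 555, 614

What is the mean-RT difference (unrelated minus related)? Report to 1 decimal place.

M(related) = 3915/7 = 559.286
M(unrelated) = 6360/9 = 706.667
Difference = 706.667 − 559.286 = 147.381 ms

147.4 ms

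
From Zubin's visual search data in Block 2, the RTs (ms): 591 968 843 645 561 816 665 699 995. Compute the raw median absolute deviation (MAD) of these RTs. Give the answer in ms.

117 ms

Sorted: 561, 591, 645, 665, 699, 816, 843, 968, 995 → median = 699
|x − 699|: 108, 269, 144, 54, 138, 117, 34, 0, 296
Sorted deviations: 0, 34, 54, 108, 117, 138, 144, 269, 296 → MAD = 117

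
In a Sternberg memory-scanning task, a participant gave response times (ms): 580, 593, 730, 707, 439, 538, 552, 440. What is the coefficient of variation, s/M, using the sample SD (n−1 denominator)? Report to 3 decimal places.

0.187

n = 8, Σ = 4579, M = 572.3750
Σ(x−M)² = 80361.875; s = √(80361.875/7) = 107.1460
CV = 107.1460 / 572.3750 = 0.18720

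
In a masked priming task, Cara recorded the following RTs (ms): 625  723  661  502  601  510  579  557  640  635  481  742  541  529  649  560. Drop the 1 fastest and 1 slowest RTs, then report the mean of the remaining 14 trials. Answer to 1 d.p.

Sorted: 481, 502, 510, 529, 541, 557, 560, 579, 601, 625, 635, 640, 649, 661, 723, 742
Drop lowest 1 (481) and highest 1 (742)
Remaining (n=14): Σ = 8312, mean = 8312/14 = 593.714

593.7 ms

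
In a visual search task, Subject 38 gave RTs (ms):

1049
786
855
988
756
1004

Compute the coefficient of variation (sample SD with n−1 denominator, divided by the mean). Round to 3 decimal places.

0.136

n = 6, Σ = 5438, M = 906.3333
Σ(x−M)² = 76277.333; s = √(76277.333/5) = 123.5130
CV = 123.5130 / 906.3333 = 0.13628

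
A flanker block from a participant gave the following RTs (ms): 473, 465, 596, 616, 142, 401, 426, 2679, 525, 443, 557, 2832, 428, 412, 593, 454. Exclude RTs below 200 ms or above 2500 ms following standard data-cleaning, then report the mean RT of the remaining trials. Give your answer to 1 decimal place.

Excluded: 142, 2679, 2832
Retained (n=13): Σ = 6389
Mean = 6389/13 = 491.4615

491.5 ms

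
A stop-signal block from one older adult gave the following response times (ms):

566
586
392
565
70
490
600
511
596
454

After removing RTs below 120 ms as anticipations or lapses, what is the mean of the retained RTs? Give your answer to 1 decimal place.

Excluded: 70
Retained (n=9): Σ = 4760
Mean = 4760/9 = 528.8889

528.9 ms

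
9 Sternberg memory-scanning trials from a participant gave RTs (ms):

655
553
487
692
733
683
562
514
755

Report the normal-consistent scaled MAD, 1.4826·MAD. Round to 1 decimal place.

Sorted: 487, 514, 553, 562, 655, 683, 692, 733, 755 → median = 655
|x − 655| sorted: 0, 28, 37, 78, 93, 100, 102, 141, 168 → MAD = 93
Robust SD ≈ 1.4826 × 93 = 137.882

137.9 ms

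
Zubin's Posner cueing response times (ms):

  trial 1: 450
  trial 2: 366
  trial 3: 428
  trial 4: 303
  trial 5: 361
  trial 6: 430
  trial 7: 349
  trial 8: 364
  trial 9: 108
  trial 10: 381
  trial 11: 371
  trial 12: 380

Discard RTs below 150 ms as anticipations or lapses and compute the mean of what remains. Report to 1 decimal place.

Excluded: 108
Retained (n=11): Σ = 4183
Mean = 4183/11 = 380.2727

380.3 ms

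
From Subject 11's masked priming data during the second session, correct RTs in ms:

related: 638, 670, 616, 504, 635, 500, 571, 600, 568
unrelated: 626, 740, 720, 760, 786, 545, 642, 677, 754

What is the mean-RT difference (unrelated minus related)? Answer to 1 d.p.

M(related) = 5302/9 = 589.111
M(unrelated) = 6250/9 = 694.444
Difference = 694.444 − 589.111 = 105.333 ms

105.3 ms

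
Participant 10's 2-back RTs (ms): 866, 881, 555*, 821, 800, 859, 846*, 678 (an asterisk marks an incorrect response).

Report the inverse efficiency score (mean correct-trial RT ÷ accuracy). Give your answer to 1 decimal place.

1090.0 ms

Correct trials (n=6): 866, 881, 821, 800, 859, 678
Mean correct RT = 4905/6 = 817.5000 ms
Proportion correct = 6/8
IES = 817.5000 / (6/8) = 1090.000 ms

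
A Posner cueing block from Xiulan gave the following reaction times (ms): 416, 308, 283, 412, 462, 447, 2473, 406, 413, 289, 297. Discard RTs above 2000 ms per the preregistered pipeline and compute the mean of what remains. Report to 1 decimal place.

373.3 ms

Excluded: 2473
Retained (n=10): Σ = 3733
Mean = 3733/10 = 373.3000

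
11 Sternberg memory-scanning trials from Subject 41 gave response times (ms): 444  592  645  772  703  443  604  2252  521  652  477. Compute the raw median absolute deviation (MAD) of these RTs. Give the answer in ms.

Sorted: 443, 444, 477, 521, 592, 604, 645, 652, 703, 772, 2252 → median = 604
|x − 604|: 160, 12, 41, 168, 99, 161, 0, 1648, 83, 48, 127
Sorted deviations: 0, 12, 41, 48, 83, 99, 127, 160, 161, 168, 1648 → MAD = 99

99 ms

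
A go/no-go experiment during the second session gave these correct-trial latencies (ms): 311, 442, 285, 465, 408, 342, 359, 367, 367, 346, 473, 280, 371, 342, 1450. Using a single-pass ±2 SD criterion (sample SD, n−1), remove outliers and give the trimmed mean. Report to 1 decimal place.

368.4 ms

n = 15, ΣRT = 6608, M = 440.533
Σ(x−M)² = 1139127.73; s = √(1139127.73/14) = 285.248
Cutoffs: 440.533 ± 2·285.248 → [-130.0, 1011.0]
Outside: 1450 → excluded.
Retained (n=14): Σ = 5158, mean = 5158/14 = 368.429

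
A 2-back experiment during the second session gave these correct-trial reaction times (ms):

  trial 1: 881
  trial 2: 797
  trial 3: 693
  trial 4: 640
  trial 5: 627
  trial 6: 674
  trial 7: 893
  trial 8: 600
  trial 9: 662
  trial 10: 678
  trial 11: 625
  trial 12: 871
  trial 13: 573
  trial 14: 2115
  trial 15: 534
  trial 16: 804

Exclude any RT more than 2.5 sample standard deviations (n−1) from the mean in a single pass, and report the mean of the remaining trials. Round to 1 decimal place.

703.5 ms

n = 16, ΣRT = 12667, M = 791.688
Σ(x−M)² = 2058087.44; s = √(2058087.44/15) = 370.413
Cutoffs: 791.688 ± 2.5·370.413 → [-134.3, 1717.7]
Outside: 2115 → excluded.
Retained (n=15): Σ = 10552, mean = 10552/15 = 703.467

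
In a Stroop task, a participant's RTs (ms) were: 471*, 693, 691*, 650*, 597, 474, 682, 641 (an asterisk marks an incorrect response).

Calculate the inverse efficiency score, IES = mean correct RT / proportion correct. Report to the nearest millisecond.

988 ms

Correct trials (n=5): 693, 597, 474, 682, 641
Mean correct RT = 3087/5 = 617.4000 ms
Proportion correct = 5/8
IES = 617.4000 / (5/8) = 987.840 ms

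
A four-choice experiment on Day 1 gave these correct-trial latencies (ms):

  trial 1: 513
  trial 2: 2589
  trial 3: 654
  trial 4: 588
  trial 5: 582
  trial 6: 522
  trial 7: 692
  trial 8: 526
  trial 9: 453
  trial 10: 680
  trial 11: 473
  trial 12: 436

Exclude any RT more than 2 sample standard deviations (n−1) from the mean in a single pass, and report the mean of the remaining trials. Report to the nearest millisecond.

n = 12, ΣRT = 8708, M = 725.667
Σ(x−M)² = 3868626.67; s = √(3868626.67/11) = 593.037
Cutoffs: 725.667 ± 2·593.037 → [-460.4, 1911.7]
Outside: 2589 → excluded.
Retained (n=11): Σ = 6119, mean = 6119/11 = 556.273

556 ms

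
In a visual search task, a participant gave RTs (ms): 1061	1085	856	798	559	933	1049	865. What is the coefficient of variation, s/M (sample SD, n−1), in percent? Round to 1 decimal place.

19.4%

n = 8, Σ = 7206, M = 900.7500
Σ(x−M)² = 213277.500; s = √(213277.500/7) = 174.5515
CV = 174.5515 / 900.7500 = 0.19378 = 19.378%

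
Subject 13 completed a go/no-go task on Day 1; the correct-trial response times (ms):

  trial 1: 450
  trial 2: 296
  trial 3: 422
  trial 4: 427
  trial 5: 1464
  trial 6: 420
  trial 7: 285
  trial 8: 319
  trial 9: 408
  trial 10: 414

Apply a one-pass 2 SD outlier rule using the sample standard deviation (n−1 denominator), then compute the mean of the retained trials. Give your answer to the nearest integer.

382 ms

n = 10, ΣRT = 4905, M = 490.500
Σ(x−M)² = 1085168.50; s = √(1085168.50/9) = 347.238
Cutoffs: 490.500 ± 2·347.238 → [-204.0, 1185.0]
Outside: 1464 → excluded.
Retained (n=9): Σ = 3441, mean = 3441/9 = 382.333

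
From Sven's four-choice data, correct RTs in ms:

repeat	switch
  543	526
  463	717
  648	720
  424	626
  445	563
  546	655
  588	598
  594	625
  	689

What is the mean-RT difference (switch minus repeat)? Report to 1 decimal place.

M(repeat) = 4251/8 = 531.375
M(switch) = 5719/9 = 635.444
Difference = 635.444 − 531.375 = 104.069 ms

104.1 ms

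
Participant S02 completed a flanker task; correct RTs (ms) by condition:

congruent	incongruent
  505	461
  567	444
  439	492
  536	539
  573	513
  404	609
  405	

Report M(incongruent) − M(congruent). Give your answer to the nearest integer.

M(congruent) = 3429/7 = 489.857
M(incongruent) = 3058/6 = 509.667
Difference = 509.667 − 489.857 = 19.810 ms

20 ms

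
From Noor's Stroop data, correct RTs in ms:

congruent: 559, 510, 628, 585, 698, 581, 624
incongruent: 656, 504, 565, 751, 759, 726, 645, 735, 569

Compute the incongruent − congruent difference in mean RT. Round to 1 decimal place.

M(congruent) = 4185/7 = 597.857
M(incongruent) = 5910/9 = 656.667
Difference = 656.667 − 597.857 = 58.810 ms

58.8 ms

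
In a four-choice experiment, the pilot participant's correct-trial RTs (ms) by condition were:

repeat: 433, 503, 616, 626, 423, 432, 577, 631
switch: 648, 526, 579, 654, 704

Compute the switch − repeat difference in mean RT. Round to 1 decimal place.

92.1 ms

M(repeat) = 4241/8 = 530.125
M(switch) = 3111/5 = 622.200
Difference = 622.200 − 530.125 = 92.075 ms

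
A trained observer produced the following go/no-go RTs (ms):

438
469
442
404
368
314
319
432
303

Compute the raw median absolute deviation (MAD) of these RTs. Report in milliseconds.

38 ms

Sorted: 303, 314, 319, 368, 404, 432, 438, 442, 469 → median = 404
|x − 404|: 34, 65, 38, 0, 36, 90, 85, 28, 101
Sorted deviations: 0, 28, 34, 36, 38, 65, 85, 90, 101 → MAD = 38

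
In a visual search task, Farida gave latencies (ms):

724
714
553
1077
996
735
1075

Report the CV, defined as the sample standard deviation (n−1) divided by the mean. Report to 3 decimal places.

0.247

n = 7, Σ = 5874, M = 839.1429
Σ(x−M)² = 258450.857; s = √(258450.857/6) = 207.5455
CV = 207.5455 / 839.1429 = 0.24733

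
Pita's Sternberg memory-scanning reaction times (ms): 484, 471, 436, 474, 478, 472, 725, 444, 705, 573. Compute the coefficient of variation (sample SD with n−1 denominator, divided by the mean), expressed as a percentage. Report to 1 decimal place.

20.2%

n = 10, Σ = 5262, M = 526.2000
Σ(x−M)² = 101387.600; s = √(101387.600/9) = 106.1381
CV = 106.1381 / 526.2000 = 0.20171 = 20.171%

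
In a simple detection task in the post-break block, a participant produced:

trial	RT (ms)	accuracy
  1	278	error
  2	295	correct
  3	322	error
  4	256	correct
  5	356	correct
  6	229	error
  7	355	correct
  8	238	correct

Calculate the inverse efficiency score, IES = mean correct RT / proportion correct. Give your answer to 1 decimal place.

480.0 ms

Correct trials (n=5): 295, 256, 356, 355, 238
Mean correct RT = 1500/5 = 300.0000 ms
Proportion correct = 5/8
IES = 300.0000 / (5/8) = 480.000 ms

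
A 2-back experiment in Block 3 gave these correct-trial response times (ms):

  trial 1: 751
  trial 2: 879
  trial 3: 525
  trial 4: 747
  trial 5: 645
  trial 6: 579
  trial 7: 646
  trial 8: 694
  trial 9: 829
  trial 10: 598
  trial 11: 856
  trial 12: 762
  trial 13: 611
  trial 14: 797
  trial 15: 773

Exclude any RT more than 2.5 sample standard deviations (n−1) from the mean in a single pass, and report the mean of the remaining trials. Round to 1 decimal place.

n = 15, ΣRT = 10692, M = 712.800
Σ(x−M)² = 163520.40; s = √(163520.40/14) = 108.074
Cutoffs: 712.800 ± 2.5·108.074 → [442.6, 983.0]
No RTs fall outside the cutoffs; all 15 retained. Mean = 10692/15 = 712.800

712.8 ms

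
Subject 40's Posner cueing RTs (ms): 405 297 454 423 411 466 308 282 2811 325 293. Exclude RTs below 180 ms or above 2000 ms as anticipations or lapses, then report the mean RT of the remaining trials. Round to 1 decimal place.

366.4 ms

Excluded: 2811
Retained (n=10): Σ = 3664
Mean = 3664/10 = 366.4000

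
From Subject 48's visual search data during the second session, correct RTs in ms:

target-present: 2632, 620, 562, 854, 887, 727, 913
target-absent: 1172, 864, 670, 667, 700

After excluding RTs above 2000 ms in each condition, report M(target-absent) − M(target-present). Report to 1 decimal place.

target-present: exclude 2632
M(target-present) = 4563/6 = 760.500
M(target-absent) = 4073/5 = 814.600
Difference = 814.600 − 760.500 = 54.100 ms

54.1 ms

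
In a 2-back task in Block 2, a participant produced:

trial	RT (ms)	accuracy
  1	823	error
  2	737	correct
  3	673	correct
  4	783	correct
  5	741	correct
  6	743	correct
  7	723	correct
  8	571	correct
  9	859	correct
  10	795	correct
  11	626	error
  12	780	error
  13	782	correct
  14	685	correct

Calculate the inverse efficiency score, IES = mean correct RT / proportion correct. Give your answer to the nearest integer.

936 ms

Correct trials (n=11): 737, 673, 783, 741, 743, 723, 571, 859, 795, 782, 685
Mean correct RT = 8092/11 = 735.6364 ms
Proportion correct = 11/14
IES = 735.6364 / (11/14) = 936.264 ms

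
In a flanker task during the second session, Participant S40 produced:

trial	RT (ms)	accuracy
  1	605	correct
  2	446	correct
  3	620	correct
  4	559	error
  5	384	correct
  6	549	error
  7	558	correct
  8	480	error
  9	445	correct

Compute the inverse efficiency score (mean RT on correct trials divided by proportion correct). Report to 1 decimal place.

764.5 ms

Correct trials (n=6): 605, 446, 620, 384, 558, 445
Mean correct RT = 3058/6 = 509.6667 ms
Proportion correct = 6/9
IES = 509.6667 / (6/9) = 764.500 ms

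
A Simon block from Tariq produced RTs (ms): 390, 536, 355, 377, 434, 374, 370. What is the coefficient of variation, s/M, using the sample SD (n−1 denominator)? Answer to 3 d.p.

n = 7, Σ = 2836, M = 405.1429
Σ(x−M)² = 23696.857; s = √(23696.857/6) = 62.8449
CV = 62.8449 / 405.1429 = 0.15512

0.155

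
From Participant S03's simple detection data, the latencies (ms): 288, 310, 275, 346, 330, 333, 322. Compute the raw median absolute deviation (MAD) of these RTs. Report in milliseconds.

Sorted: 275, 288, 310, 322, 330, 333, 346 → median = 322
|x − 322|: 34, 12, 47, 24, 8, 11, 0
Sorted deviations: 0, 8, 11, 12, 24, 34, 47 → MAD = 12

12 ms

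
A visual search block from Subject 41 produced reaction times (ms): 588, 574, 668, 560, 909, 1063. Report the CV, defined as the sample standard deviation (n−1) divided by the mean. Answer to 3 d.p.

n = 6, Σ = 4362, M = 727.0000
Σ(x−M)² = 220120.000; s = √(220120.000/5) = 209.8190
CV = 209.8190 / 727.0000 = 0.28861

0.289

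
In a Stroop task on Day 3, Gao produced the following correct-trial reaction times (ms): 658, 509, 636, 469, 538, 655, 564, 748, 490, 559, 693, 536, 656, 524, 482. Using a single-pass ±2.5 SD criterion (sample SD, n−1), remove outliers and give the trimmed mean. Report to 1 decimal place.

581.1 ms

n = 15, ΣRT = 8717, M = 581.133
Σ(x−M)² = 104193.73; s = √(104193.73/14) = 86.269
Cutoffs: 581.133 ± 2.5·86.269 → [365.5, 796.8]
No RTs fall outside the cutoffs; all 15 retained. Mean = 8717/15 = 581.133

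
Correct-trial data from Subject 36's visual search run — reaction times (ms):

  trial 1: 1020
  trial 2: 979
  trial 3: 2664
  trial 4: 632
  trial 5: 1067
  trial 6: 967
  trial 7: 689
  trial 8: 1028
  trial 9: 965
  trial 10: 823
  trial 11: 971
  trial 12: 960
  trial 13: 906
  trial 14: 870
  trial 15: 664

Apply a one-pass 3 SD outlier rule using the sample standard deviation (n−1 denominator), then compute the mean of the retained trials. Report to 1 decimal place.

n = 15, ΣRT = 15205, M = 1013.667
Σ(x−M)² = 3179069.33; s = √(3179069.33/14) = 476.525
Cutoffs: 1013.667 ± 3·476.525 → [-415.9, 2443.2]
Outside: 2664 → excluded.
Retained (n=14): Σ = 12541, mean = 12541/14 = 895.786

895.8 ms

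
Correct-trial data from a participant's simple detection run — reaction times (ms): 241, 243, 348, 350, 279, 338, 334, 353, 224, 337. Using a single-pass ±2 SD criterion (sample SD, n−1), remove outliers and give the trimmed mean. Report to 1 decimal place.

n = 10, ΣRT = 3047, M = 304.700
Σ(x−M)² = 24308.10; s = √(24308.10/9) = 51.970
Cutoffs: 304.700 ± 2·51.970 → [200.8, 408.6]
No RTs fall outside the cutoffs; all 10 retained. Mean = 3047/10 = 304.700

304.7 ms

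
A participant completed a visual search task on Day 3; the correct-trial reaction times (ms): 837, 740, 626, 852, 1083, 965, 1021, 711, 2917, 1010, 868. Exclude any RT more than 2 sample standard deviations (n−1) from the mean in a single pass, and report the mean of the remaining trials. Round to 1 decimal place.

871.3 ms

n = 11, ΣRT = 11630, M = 1057.273
Σ(x−M)² = 4004356.18; s = √(4004356.18/10) = 632.800
Cutoffs: 1057.273 ± 2·632.800 → [-208.3, 2322.9]
Outside: 2917 → excluded.
Retained (n=10): Σ = 8713, mean = 8713/10 = 871.300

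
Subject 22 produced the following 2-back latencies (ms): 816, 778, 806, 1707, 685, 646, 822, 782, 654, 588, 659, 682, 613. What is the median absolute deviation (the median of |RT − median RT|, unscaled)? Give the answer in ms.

93 ms

Sorted: 588, 613, 646, 654, 659, 682, 685, 778, 782, 806, 816, 822, 1707 → median = 685
|x − 685|: 131, 93, 121, 1022, 0, 39, 137, 97, 31, 97, 26, 3, 72
Sorted deviations: 0, 3, 26, 31, 39, 72, 93, 97, 97, 121, 131, 137, 1022 → MAD = 93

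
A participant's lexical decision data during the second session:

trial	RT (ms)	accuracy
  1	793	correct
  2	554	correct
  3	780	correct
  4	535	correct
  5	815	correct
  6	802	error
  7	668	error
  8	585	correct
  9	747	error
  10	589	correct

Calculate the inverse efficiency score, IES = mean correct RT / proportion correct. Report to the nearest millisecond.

Correct trials (n=7): 793, 554, 780, 535, 815, 585, 589
Mean correct RT = 4651/7 = 664.4286 ms
Proportion correct = 7/10
IES = 664.4286 / (7/10) = 949.184 ms

949 ms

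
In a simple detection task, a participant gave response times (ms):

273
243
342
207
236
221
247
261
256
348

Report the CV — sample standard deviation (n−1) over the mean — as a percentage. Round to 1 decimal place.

17.9%

n = 10, Σ = 2634, M = 263.4000
Σ(x−M)² = 19902.400; s = √(19902.400/9) = 47.0253
CV = 47.0253 / 263.4000 = 0.17853 = 17.853%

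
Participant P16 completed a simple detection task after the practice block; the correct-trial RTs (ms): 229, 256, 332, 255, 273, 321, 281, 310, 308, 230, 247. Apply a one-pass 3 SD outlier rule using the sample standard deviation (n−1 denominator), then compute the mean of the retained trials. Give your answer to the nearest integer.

n = 11, ΣRT = 3042, M = 276.545
Σ(x−M)² = 13378.73; s = √(13378.73/10) = 36.577
Cutoffs: 276.545 ± 3·36.577 → [166.8, 386.3]
No RTs fall outside the cutoffs; all 11 retained. Mean = 3042/11 = 276.545

277 ms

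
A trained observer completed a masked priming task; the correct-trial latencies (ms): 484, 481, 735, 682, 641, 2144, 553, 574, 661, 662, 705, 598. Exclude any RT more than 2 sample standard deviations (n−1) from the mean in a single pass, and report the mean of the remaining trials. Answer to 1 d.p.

n = 12, ΣRT = 8920, M = 743.333
Σ(x−M)² = 2213128.67; s = √(2213128.67/11) = 448.546
Cutoffs: 743.333 ± 2·448.546 → [-153.8, 1640.4]
Outside: 2144 → excluded.
Retained (n=11): Σ = 6776, mean = 6776/11 = 616.000

616.0 ms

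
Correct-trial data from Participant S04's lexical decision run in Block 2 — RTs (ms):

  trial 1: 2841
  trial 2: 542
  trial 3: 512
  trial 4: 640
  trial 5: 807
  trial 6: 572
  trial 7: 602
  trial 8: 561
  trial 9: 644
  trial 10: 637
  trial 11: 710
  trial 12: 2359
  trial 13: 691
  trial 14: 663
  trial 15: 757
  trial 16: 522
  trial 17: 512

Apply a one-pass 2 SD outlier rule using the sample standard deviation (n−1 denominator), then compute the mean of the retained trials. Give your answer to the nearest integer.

625 ms

n = 17, ΣRT = 14572, M = 857.176
Σ(x−M)² = 7115784.47; s = √(7115784.47/16) = 666.886
Cutoffs: 857.176 ± 2·666.886 → [-476.6, 2190.9]
Outside: 2359, 2841 → excluded.
Retained (n=15): Σ = 9372, mean = 9372/15 = 624.800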